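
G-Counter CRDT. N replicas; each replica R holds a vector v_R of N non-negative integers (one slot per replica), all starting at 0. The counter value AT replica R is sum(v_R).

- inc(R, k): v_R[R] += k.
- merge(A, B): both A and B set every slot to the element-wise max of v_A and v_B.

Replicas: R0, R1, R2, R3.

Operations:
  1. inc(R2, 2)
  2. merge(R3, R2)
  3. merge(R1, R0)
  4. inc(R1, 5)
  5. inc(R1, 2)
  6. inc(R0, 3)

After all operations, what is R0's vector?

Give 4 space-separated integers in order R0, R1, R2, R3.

Op 1: inc R2 by 2 -> R2=(0,0,2,0) value=2
Op 2: merge R3<->R2 -> R3=(0,0,2,0) R2=(0,0,2,0)
Op 3: merge R1<->R0 -> R1=(0,0,0,0) R0=(0,0,0,0)
Op 4: inc R1 by 5 -> R1=(0,5,0,0) value=5
Op 5: inc R1 by 2 -> R1=(0,7,0,0) value=7
Op 6: inc R0 by 3 -> R0=(3,0,0,0) value=3

Answer: 3 0 0 0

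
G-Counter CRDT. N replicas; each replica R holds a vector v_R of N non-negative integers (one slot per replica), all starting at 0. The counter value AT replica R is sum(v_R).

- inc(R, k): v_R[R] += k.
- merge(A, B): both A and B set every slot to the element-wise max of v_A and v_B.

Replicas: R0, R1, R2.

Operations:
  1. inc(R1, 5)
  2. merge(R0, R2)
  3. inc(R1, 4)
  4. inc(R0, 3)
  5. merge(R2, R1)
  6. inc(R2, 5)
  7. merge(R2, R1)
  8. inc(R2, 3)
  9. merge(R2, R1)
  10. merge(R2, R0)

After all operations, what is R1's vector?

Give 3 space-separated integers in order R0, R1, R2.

Op 1: inc R1 by 5 -> R1=(0,5,0) value=5
Op 2: merge R0<->R2 -> R0=(0,0,0) R2=(0,0,0)
Op 3: inc R1 by 4 -> R1=(0,9,0) value=9
Op 4: inc R0 by 3 -> R0=(3,0,0) value=3
Op 5: merge R2<->R1 -> R2=(0,9,0) R1=(0,9,0)
Op 6: inc R2 by 5 -> R2=(0,9,5) value=14
Op 7: merge R2<->R1 -> R2=(0,9,5) R1=(0,9,5)
Op 8: inc R2 by 3 -> R2=(0,9,8) value=17
Op 9: merge R2<->R1 -> R2=(0,9,8) R1=(0,9,8)
Op 10: merge R2<->R0 -> R2=(3,9,8) R0=(3,9,8)

Answer: 0 9 8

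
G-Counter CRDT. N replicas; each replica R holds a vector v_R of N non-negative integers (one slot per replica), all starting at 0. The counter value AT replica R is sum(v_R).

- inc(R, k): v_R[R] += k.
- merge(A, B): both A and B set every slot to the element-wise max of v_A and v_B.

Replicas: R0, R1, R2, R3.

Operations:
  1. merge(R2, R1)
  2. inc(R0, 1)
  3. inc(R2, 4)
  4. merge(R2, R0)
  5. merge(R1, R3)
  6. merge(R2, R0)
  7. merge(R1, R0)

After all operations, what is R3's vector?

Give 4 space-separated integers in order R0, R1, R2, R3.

Op 1: merge R2<->R1 -> R2=(0,0,0,0) R1=(0,0,0,0)
Op 2: inc R0 by 1 -> R0=(1,0,0,0) value=1
Op 3: inc R2 by 4 -> R2=(0,0,4,0) value=4
Op 4: merge R2<->R0 -> R2=(1,0,4,0) R0=(1,0,4,0)
Op 5: merge R1<->R3 -> R1=(0,0,0,0) R3=(0,0,0,0)
Op 6: merge R2<->R0 -> R2=(1,0,4,0) R0=(1,0,4,0)
Op 7: merge R1<->R0 -> R1=(1,0,4,0) R0=(1,0,4,0)

Answer: 0 0 0 0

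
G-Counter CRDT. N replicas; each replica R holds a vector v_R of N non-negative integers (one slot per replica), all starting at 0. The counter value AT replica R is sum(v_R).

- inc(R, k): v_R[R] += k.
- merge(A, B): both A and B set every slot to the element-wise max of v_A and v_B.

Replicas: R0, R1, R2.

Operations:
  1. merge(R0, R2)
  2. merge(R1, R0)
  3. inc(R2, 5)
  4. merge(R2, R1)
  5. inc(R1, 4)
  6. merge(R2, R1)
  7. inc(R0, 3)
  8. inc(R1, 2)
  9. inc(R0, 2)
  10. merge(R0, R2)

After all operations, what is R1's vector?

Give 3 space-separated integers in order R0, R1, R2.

Op 1: merge R0<->R2 -> R0=(0,0,0) R2=(0,0,0)
Op 2: merge R1<->R0 -> R1=(0,0,0) R0=(0,0,0)
Op 3: inc R2 by 5 -> R2=(0,0,5) value=5
Op 4: merge R2<->R1 -> R2=(0,0,5) R1=(0,0,5)
Op 5: inc R1 by 4 -> R1=(0,4,5) value=9
Op 6: merge R2<->R1 -> R2=(0,4,5) R1=(0,4,5)
Op 7: inc R0 by 3 -> R0=(3,0,0) value=3
Op 8: inc R1 by 2 -> R1=(0,6,5) value=11
Op 9: inc R0 by 2 -> R0=(5,0,0) value=5
Op 10: merge R0<->R2 -> R0=(5,4,5) R2=(5,4,5)

Answer: 0 6 5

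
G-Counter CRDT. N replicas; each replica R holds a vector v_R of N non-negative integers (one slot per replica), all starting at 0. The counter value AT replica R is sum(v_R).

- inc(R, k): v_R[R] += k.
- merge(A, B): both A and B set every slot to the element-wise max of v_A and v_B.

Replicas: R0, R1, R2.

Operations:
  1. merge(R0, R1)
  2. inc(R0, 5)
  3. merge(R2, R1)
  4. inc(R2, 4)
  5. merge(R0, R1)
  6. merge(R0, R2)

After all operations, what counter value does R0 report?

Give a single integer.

Answer: 9

Derivation:
Op 1: merge R0<->R1 -> R0=(0,0,0) R1=(0,0,0)
Op 2: inc R0 by 5 -> R0=(5,0,0) value=5
Op 3: merge R2<->R1 -> R2=(0,0,0) R1=(0,0,0)
Op 4: inc R2 by 4 -> R2=(0,0,4) value=4
Op 5: merge R0<->R1 -> R0=(5,0,0) R1=(5,0,0)
Op 6: merge R0<->R2 -> R0=(5,0,4) R2=(5,0,4)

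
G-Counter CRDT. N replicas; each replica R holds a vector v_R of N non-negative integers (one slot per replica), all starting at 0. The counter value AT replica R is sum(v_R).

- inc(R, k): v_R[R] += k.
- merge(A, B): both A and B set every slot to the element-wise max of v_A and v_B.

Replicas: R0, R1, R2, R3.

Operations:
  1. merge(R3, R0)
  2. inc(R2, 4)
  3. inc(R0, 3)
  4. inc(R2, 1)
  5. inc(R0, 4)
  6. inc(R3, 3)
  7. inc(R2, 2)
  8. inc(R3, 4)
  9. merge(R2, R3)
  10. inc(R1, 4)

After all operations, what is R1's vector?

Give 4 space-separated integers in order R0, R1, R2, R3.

Op 1: merge R3<->R0 -> R3=(0,0,0,0) R0=(0,0,0,0)
Op 2: inc R2 by 4 -> R2=(0,0,4,0) value=4
Op 3: inc R0 by 3 -> R0=(3,0,0,0) value=3
Op 4: inc R2 by 1 -> R2=(0,0,5,0) value=5
Op 5: inc R0 by 4 -> R0=(7,0,0,0) value=7
Op 6: inc R3 by 3 -> R3=(0,0,0,3) value=3
Op 7: inc R2 by 2 -> R2=(0,0,7,0) value=7
Op 8: inc R3 by 4 -> R3=(0,0,0,7) value=7
Op 9: merge R2<->R3 -> R2=(0,0,7,7) R3=(0,0,7,7)
Op 10: inc R1 by 4 -> R1=(0,4,0,0) value=4

Answer: 0 4 0 0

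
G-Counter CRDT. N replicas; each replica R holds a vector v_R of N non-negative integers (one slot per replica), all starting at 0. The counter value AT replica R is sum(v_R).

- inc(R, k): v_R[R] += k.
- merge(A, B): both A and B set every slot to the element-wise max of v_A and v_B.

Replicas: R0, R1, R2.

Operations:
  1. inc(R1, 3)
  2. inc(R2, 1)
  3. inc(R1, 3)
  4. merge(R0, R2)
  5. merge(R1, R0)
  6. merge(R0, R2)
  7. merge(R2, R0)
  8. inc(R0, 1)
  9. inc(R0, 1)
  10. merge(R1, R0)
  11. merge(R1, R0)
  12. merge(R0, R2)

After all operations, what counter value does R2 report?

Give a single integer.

Answer: 9

Derivation:
Op 1: inc R1 by 3 -> R1=(0,3,0) value=3
Op 2: inc R2 by 1 -> R2=(0,0,1) value=1
Op 3: inc R1 by 3 -> R1=(0,6,0) value=6
Op 4: merge R0<->R2 -> R0=(0,0,1) R2=(0,0,1)
Op 5: merge R1<->R0 -> R1=(0,6,1) R0=(0,6,1)
Op 6: merge R0<->R2 -> R0=(0,6,1) R2=(0,6,1)
Op 7: merge R2<->R0 -> R2=(0,6,1) R0=(0,6,1)
Op 8: inc R0 by 1 -> R0=(1,6,1) value=8
Op 9: inc R0 by 1 -> R0=(2,6,1) value=9
Op 10: merge R1<->R0 -> R1=(2,6,1) R0=(2,6,1)
Op 11: merge R1<->R0 -> R1=(2,6,1) R0=(2,6,1)
Op 12: merge R0<->R2 -> R0=(2,6,1) R2=(2,6,1)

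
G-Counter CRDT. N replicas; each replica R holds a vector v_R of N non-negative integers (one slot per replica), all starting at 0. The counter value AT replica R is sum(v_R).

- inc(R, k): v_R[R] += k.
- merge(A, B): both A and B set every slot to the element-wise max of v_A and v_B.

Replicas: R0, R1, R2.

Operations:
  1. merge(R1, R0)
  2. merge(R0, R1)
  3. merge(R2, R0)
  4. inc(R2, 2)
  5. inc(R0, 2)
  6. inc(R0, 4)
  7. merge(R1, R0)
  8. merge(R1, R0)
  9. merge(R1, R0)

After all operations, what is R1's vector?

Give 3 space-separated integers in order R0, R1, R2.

Answer: 6 0 0

Derivation:
Op 1: merge R1<->R0 -> R1=(0,0,0) R0=(0,0,0)
Op 2: merge R0<->R1 -> R0=(0,0,0) R1=(0,0,0)
Op 3: merge R2<->R0 -> R2=(0,0,0) R0=(0,0,0)
Op 4: inc R2 by 2 -> R2=(0,0,2) value=2
Op 5: inc R0 by 2 -> R0=(2,0,0) value=2
Op 6: inc R0 by 4 -> R0=(6,0,0) value=6
Op 7: merge R1<->R0 -> R1=(6,0,0) R0=(6,0,0)
Op 8: merge R1<->R0 -> R1=(6,0,0) R0=(6,0,0)
Op 9: merge R1<->R0 -> R1=(6,0,0) R0=(6,0,0)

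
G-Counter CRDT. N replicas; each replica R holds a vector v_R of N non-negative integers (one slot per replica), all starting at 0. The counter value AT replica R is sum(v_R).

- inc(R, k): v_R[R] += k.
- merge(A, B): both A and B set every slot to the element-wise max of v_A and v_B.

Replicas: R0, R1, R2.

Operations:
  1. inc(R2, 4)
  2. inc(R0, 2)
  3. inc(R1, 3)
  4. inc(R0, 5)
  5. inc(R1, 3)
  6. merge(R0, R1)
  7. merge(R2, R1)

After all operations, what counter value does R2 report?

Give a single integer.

Op 1: inc R2 by 4 -> R2=(0,0,4) value=4
Op 2: inc R0 by 2 -> R0=(2,0,0) value=2
Op 3: inc R1 by 3 -> R1=(0,3,0) value=3
Op 4: inc R0 by 5 -> R0=(7,0,0) value=7
Op 5: inc R1 by 3 -> R1=(0,6,0) value=6
Op 6: merge R0<->R1 -> R0=(7,6,0) R1=(7,6,0)
Op 7: merge R2<->R1 -> R2=(7,6,4) R1=(7,6,4)

Answer: 17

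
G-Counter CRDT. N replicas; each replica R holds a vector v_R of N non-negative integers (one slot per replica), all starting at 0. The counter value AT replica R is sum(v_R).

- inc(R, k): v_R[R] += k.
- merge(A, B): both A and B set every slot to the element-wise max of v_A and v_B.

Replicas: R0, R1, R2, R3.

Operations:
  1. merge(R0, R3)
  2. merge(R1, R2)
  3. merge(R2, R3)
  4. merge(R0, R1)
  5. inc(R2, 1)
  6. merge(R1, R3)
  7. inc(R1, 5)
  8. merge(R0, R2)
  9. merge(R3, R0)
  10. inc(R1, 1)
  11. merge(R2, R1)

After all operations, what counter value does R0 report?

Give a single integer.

Op 1: merge R0<->R3 -> R0=(0,0,0,0) R3=(0,0,0,0)
Op 2: merge R1<->R2 -> R1=(0,0,0,0) R2=(0,0,0,0)
Op 3: merge R2<->R3 -> R2=(0,0,0,0) R3=(0,0,0,0)
Op 4: merge R0<->R1 -> R0=(0,0,0,0) R1=(0,0,0,0)
Op 5: inc R2 by 1 -> R2=(0,0,1,0) value=1
Op 6: merge R1<->R3 -> R1=(0,0,0,0) R3=(0,0,0,0)
Op 7: inc R1 by 5 -> R1=(0,5,0,0) value=5
Op 8: merge R0<->R2 -> R0=(0,0,1,0) R2=(0,0,1,0)
Op 9: merge R3<->R0 -> R3=(0,0,1,0) R0=(0,0,1,0)
Op 10: inc R1 by 1 -> R1=(0,6,0,0) value=6
Op 11: merge R2<->R1 -> R2=(0,6,1,0) R1=(0,6,1,0)

Answer: 1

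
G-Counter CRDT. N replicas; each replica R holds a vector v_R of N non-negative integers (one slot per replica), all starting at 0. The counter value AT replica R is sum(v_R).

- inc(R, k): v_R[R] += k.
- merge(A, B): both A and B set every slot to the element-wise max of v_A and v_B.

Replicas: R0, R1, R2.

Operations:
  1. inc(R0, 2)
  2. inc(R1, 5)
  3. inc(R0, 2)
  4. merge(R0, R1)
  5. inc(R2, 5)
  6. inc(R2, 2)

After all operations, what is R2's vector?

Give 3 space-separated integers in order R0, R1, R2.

Answer: 0 0 7

Derivation:
Op 1: inc R0 by 2 -> R0=(2,0,0) value=2
Op 2: inc R1 by 5 -> R1=(0,5,0) value=5
Op 3: inc R0 by 2 -> R0=(4,0,0) value=4
Op 4: merge R0<->R1 -> R0=(4,5,0) R1=(4,5,0)
Op 5: inc R2 by 5 -> R2=(0,0,5) value=5
Op 6: inc R2 by 2 -> R2=(0,0,7) value=7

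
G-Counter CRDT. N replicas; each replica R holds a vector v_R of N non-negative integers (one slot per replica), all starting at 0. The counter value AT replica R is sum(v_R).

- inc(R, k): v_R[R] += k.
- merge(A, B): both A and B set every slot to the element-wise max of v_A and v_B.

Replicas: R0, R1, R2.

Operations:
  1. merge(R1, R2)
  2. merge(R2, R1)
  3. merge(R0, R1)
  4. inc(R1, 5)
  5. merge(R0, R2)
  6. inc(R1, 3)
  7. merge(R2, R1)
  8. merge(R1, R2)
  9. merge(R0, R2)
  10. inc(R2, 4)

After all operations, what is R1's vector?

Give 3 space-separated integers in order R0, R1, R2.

Op 1: merge R1<->R2 -> R1=(0,0,0) R2=(0,0,0)
Op 2: merge R2<->R1 -> R2=(0,0,0) R1=(0,0,0)
Op 3: merge R0<->R1 -> R0=(0,0,0) R1=(0,0,0)
Op 4: inc R1 by 5 -> R1=(0,5,0) value=5
Op 5: merge R0<->R2 -> R0=(0,0,0) R2=(0,0,0)
Op 6: inc R1 by 3 -> R1=(0,8,0) value=8
Op 7: merge R2<->R1 -> R2=(0,8,0) R1=(0,8,0)
Op 8: merge R1<->R2 -> R1=(0,8,0) R2=(0,8,0)
Op 9: merge R0<->R2 -> R0=(0,8,0) R2=(0,8,0)
Op 10: inc R2 by 4 -> R2=(0,8,4) value=12

Answer: 0 8 0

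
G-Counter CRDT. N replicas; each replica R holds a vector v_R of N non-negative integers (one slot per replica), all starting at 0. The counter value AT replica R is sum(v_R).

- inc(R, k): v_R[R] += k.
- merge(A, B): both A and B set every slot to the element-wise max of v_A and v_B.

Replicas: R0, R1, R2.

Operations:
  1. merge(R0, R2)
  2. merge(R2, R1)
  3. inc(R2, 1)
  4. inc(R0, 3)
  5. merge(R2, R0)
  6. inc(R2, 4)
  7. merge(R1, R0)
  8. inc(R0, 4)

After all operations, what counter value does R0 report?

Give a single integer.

Op 1: merge R0<->R2 -> R0=(0,0,0) R2=(0,0,0)
Op 2: merge R2<->R1 -> R2=(0,0,0) R1=(0,0,0)
Op 3: inc R2 by 1 -> R2=(0,0,1) value=1
Op 4: inc R0 by 3 -> R0=(3,0,0) value=3
Op 5: merge R2<->R0 -> R2=(3,0,1) R0=(3,0,1)
Op 6: inc R2 by 4 -> R2=(3,0,5) value=8
Op 7: merge R1<->R0 -> R1=(3,0,1) R0=(3,0,1)
Op 8: inc R0 by 4 -> R0=(7,0,1) value=8

Answer: 8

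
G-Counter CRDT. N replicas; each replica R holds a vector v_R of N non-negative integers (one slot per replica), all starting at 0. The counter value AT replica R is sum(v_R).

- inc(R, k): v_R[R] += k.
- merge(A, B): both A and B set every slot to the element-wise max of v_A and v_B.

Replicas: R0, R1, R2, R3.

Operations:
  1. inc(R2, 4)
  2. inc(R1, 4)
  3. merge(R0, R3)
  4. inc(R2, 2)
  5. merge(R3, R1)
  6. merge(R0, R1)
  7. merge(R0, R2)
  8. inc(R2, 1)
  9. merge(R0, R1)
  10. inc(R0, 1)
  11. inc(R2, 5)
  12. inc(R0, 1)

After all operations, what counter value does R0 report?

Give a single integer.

Op 1: inc R2 by 4 -> R2=(0,0,4,0) value=4
Op 2: inc R1 by 4 -> R1=(0,4,0,0) value=4
Op 3: merge R0<->R3 -> R0=(0,0,0,0) R3=(0,0,0,0)
Op 4: inc R2 by 2 -> R2=(0,0,6,0) value=6
Op 5: merge R3<->R1 -> R3=(0,4,0,0) R1=(0,4,0,0)
Op 6: merge R0<->R1 -> R0=(0,4,0,0) R1=(0,4,0,0)
Op 7: merge R0<->R2 -> R0=(0,4,6,0) R2=(0,4,6,0)
Op 8: inc R2 by 1 -> R2=(0,4,7,0) value=11
Op 9: merge R0<->R1 -> R0=(0,4,6,0) R1=(0,4,6,0)
Op 10: inc R0 by 1 -> R0=(1,4,6,0) value=11
Op 11: inc R2 by 5 -> R2=(0,4,12,0) value=16
Op 12: inc R0 by 1 -> R0=(2,4,6,0) value=12

Answer: 12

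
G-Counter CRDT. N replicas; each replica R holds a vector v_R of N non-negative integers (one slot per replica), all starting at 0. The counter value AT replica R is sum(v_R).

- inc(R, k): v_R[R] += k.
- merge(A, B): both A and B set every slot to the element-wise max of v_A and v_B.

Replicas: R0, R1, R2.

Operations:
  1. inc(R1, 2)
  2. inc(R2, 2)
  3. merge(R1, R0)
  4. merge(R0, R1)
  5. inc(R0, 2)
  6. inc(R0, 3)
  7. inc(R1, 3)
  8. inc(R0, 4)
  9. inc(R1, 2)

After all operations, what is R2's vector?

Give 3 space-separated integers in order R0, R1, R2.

Answer: 0 0 2

Derivation:
Op 1: inc R1 by 2 -> R1=(0,2,0) value=2
Op 2: inc R2 by 2 -> R2=(0,0,2) value=2
Op 3: merge R1<->R0 -> R1=(0,2,0) R0=(0,2,0)
Op 4: merge R0<->R1 -> R0=(0,2,0) R1=(0,2,0)
Op 5: inc R0 by 2 -> R0=(2,2,0) value=4
Op 6: inc R0 by 3 -> R0=(5,2,0) value=7
Op 7: inc R1 by 3 -> R1=(0,5,0) value=5
Op 8: inc R0 by 4 -> R0=(9,2,0) value=11
Op 9: inc R1 by 2 -> R1=(0,7,0) value=7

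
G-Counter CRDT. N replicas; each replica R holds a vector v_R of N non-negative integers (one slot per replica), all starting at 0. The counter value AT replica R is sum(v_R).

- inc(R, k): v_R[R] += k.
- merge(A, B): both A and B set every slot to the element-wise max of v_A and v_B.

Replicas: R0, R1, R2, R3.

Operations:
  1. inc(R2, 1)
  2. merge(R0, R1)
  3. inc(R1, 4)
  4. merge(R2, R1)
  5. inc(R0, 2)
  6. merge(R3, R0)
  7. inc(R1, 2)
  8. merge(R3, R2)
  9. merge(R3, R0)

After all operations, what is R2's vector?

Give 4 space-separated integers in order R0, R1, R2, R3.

Answer: 2 4 1 0

Derivation:
Op 1: inc R2 by 1 -> R2=(0,0,1,0) value=1
Op 2: merge R0<->R1 -> R0=(0,0,0,0) R1=(0,0,0,0)
Op 3: inc R1 by 4 -> R1=(0,4,0,0) value=4
Op 4: merge R2<->R1 -> R2=(0,4,1,0) R1=(0,4,1,0)
Op 5: inc R0 by 2 -> R0=(2,0,0,0) value=2
Op 6: merge R3<->R0 -> R3=(2,0,0,0) R0=(2,0,0,0)
Op 7: inc R1 by 2 -> R1=(0,6,1,0) value=7
Op 8: merge R3<->R2 -> R3=(2,4,1,0) R2=(2,4,1,0)
Op 9: merge R3<->R0 -> R3=(2,4,1,0) R0=(2,4,1,0)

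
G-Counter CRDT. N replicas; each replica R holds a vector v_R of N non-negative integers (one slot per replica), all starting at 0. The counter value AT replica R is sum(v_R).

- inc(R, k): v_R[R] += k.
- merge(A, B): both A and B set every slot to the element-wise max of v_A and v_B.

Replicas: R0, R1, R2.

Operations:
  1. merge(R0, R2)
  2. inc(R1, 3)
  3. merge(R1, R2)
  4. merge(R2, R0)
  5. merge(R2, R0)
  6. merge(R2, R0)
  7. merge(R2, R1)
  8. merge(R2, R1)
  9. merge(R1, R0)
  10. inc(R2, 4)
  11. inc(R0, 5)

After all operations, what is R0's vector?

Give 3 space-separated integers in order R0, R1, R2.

Op 1: merge R0<->R2 -> R0=(0,0,0) R2=(0,0,0)
Op 2: inc R1 by 3 -> R1=(0,3,0) value=3
Op 3: merge R1<->R2 -> R1=(0,3,0) R2=(0,3,0)
Op 4: merge R2<->R0 -> R2=(0,3,0) R0=(0,3,0)
Op 5: merge R2<->R0 -> R2=(0,3,0) R0=(0,3,0)
Op 6: merge R2<->R0 -> R2=(0,3,0) R0=(0,3,0)
Op 7: merge R2<->R1 -> R2=(0,3,0) R1=(0,3,0)
Op 8: merge R2<->R1 -> R2=(0,3,0) R1=(0,3,0)
Op 9: merge R1<->R0 -> R1=(0,3,0) R0=(0,3,0)
Op 10: inc R2 by 4 -> R2=(0,3,4) value=7
Op 11: inc R0 by 5 -> R0=(5,3,0) value=8

Answer: 5 3 0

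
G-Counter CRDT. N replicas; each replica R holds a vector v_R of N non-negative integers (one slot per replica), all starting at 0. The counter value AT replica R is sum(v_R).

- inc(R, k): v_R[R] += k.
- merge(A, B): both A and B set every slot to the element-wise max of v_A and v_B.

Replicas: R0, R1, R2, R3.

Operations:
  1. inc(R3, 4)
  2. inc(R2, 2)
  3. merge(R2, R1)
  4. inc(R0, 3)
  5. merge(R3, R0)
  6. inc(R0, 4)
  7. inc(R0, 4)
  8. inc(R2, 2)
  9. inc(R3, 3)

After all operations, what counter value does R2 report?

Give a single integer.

Op 1: inc R3 by 4 -> R3=(0,0,0,4) value=4
Op 2: inc R2 by 2 -> R2=(0,0,2,0) value=2
Op 3: merge R2<->R1 -> R2=(0,0,2,0) R1=(0,0,2,0)
Op 4: inc R0 by 3 -> R0=(3,0,0,0) value=3
Op 5: merge R3<->R0 -> R3=(3,0,0,4) R0=(3,0,0,4)
Op 6: inc R0 by 4 -> R0=(7,0,0,4) value=11
Op 7: inc R0 by 4 -> R0=(11,0,0,4) value=15
Op 8: inc R2 by 2 -> R2=(0,0,4,0) value=4
Op 9: inc R3 by 3 -> R3=(3,0,0,7) value=10

Answer: 4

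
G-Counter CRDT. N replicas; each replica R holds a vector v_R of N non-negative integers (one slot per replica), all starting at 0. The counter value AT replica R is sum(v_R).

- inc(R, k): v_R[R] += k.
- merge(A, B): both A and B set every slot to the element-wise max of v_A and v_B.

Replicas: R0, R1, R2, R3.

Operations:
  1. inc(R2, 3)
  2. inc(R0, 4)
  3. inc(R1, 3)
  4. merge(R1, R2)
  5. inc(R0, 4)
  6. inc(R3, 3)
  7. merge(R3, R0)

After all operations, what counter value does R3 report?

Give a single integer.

Op 1: inc R2 by 3 -> R2=(0,0,3,0) value=3
Op 2: inc R0 by 4 -> R0=(4,0,0,0) value=4
Op 3: inc R1 by 3 -> R1=(0,3,0,0) value=3
Op 4: merge R1<->R2 -> R1=(0,3,3,0) R2=(0,3,3,0)
Op 5: inc R0 by 4 -> R0=(8,0,0,0) value=8
Op 6: inc R3 by 3 -> R3=(0,0,0,3) value=3
Op 7: merge R3<->R0 -> R3=(8,0,0,3) R0=(8,0,0,3)

Answer: 11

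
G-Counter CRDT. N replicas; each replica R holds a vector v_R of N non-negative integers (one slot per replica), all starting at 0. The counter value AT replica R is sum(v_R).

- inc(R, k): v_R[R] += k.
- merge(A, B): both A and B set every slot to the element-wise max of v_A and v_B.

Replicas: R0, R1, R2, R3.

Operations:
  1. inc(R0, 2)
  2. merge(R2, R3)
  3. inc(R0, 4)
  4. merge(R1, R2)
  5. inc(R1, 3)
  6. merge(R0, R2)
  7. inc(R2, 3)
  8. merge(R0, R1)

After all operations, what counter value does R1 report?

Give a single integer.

Answer: 9

Derivation:
Op 1: inc R0 by 2 -> R0=(2,0,0,0) value=2
Op 2: merge R2<->R3 -> R2=(0,0,0,0) R3=(0,0,0,0)
Op 3: inc R0 by 4 -> R0=(6,0,0,0) value=6
Op 4: merge R1<->R2 -> R1=(0,0,0,0) R2=(0,0,0,0)
Op 5: inc R1 by 3 -> R1=(0,3,0,0) value=3
Op 6: merge R0<->R2 -> R0=(6,0,0,0) R2=(6,0,0,0)
Op 7: inc R2 by 3 -> R2=(6,0,3,0) value=9
Op 8: merge R0<->R1 -> R0=(6,3,0,0) R1=(6,3,0,0)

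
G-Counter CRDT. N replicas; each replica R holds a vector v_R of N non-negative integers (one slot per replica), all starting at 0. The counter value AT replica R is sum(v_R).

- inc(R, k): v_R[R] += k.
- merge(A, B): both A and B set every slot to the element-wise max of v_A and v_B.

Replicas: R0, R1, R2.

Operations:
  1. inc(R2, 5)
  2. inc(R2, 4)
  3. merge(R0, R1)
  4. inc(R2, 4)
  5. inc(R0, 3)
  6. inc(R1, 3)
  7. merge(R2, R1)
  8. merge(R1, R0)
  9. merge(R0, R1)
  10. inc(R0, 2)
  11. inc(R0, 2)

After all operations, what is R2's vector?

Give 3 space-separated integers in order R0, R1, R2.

Answer: 0 3 13

Derivation:
Op 1: inc R2 by 5 -> R2=(0,0,5) value=5
Op 2: inc R2 by 4 -> R2=(0,0,9) value=9
Op 3: merge R0<->R1 -> R0=(0,0,0) R1=(0,0,0)
Op 4: inc R2 by 4 -> R2=(0,0,13) value=13
Op 5: inc R0 by 3 -> R0=(3,0,0) value=3
Op 6: inc R1 by 3 -> R1=(0,3,0) value=3
Op 7: merge R2<->R1 -> R2=(0,3,13) R1=(0,3,13)
Op 8: merge R1<->R0 -> R1=(3,3,13) R0=(3,3,13)
Op 9: merge R0<->R1 -> R0=(3,3,13) R1=(3,3,13)
Op 10: inc R0 by 2 -> R0=(5,3,13) value=21
Op 11: inc R0 by 2 -> R0=(7,3,13) value=23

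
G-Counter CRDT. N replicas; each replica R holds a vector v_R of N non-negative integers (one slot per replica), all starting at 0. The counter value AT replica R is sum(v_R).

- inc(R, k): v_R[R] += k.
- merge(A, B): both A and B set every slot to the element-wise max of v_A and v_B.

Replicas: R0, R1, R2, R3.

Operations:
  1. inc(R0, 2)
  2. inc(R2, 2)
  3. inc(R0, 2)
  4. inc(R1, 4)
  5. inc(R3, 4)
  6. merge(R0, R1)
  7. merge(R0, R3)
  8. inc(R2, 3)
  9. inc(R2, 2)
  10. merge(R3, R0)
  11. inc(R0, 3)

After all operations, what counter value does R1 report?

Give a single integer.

Answer: 8

Derivation:
Op 1: inc R0 by 2 -> R0=(2,0,0,0) value=2
Op 2: inc R2 by 2 -> R2=(0,0,2,0) value=2
Op 3: inc R0 by 2 -> R0=(4,0,0,0) value=4
Op 4: inc R1 by 4 -> R1=(0,4,0,0) value=4
Op 5: inc R3 by 4 -> R3=(0,0,0,4) value=4
Op 6: merge R0<->R1 -> R0=(4,4,0,0) R1=(4,4,0,0)
Op 7: merge R0<->R3 -> R0=(4,4,0,4) R3=(4,4,0,4)
Op 8: inc R2 by 3 -> R2=(0,0,5,0) value=5
Op 9: inc R2 by 2 -> R2=(0,0,7,0) value=7
Op 10: merge R3<->R0 -> R3=(4,4,0,4) R0=(4,4,0,4)
Op 11: inc R0 by 3 -> R0=(7,4,0,4) value=15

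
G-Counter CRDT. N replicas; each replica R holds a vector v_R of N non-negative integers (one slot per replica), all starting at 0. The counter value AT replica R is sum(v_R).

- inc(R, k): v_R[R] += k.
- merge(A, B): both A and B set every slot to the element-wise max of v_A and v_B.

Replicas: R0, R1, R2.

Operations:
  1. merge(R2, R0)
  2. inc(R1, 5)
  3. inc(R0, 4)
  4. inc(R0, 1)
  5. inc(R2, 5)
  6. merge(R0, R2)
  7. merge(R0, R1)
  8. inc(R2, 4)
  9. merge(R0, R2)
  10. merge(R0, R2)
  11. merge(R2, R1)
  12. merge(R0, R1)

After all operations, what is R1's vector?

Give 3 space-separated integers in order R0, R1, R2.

Op 1: merge R2<->R0 -> R2=(0,0,0) R0=(0,0,0)
Op 2: inc R1 by 5 -> R1=(0,5,0) value=5
Op 3: inc R0 by 4 -> R0=(4,0,0) value=4
Op 4: inc R0 by 1 -> R0=(5,0,0) value=5
Op 5: inc R2 by 5 -> R2=(0,0,5) value=5
Op 6: merge R0<->R2 -> R0=(5,0,5) R2=(5,0,5)
Op 7: merge R0<->R1 -> R0=(5,5,5) R1=(5,5,5)
Op 8: inc R2 by 4 -> R2=(5,0,9) value=14
Op 9: merge R0<->R2 -> R0=(5,5,9) R2=(5,5,9)
Op 10: merge R0<->R2 -> R0=(5,5,9) R2=(5,5,9)
Op 11: merge R2<->R1 -> R2=(5,5,9) R1=(5,5,9)
Op 12: merge R0<->R1 -> R0=(5,5,9) R1=(5,5,9)

Answer: 5 5 9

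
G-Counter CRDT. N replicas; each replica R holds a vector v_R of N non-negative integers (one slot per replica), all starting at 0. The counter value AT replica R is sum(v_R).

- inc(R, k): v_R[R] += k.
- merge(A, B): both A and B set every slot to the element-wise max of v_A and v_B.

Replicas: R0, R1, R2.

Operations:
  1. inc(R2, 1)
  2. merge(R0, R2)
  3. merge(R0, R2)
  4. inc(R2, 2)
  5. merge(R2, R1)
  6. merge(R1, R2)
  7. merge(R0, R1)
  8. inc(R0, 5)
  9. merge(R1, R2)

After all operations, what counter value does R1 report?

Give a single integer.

Answer: 3

Derivation:
Op 1: inc R2 by 1 -> R2=(0,0,1) value=1
Op 2: merge R0<->R2 -> R0=(0,0,1) R2=(0,0,1)
Op 3: merge R0<->R2 -> R0=(0,0,1) R2=(0,0,1)
Op 4: inc R2 by 2 -> R2=(0,0,3) value=3
Op 5: merge R2<->R1 -> R2=(0,0,3) R1=(0,0,3)
Op 6: merge R1<->R2 -> R1=(0,0,3) R2=(0,0,3)
Op 7: merge R0<->R1 -> R0=(0,0,3) R1=(0,0,3)
Op 8: inc R0 by 5 -> R0=(5,0,3) value=8
Op 9: merge R1<->R2 -> R1=(0,0,3) R2=(0,0,3)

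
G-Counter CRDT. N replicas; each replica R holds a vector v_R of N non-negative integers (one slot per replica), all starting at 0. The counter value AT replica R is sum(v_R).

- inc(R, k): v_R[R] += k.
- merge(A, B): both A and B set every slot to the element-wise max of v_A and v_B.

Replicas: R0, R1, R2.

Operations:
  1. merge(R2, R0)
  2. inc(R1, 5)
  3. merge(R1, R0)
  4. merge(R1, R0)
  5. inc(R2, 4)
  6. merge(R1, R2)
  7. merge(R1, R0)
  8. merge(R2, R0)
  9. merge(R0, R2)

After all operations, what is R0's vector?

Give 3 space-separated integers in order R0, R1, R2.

Op 1: merge R2<->R0 -> R2=(0,0,0) R0=(0,0,0)
Op 2: inc R1 by 5 -> R1=(0,5,0) value=5
Op 3: merge R1<->R0 -> R1=(0,5,0) R0=(0,5,0)
Op 4: merge R1<->R0 -> R1=(0,5,0) R0=(0,5,0)
Op 5: inc R2 by 4 -> R2=(0,0,4) value=4
Op 6: merge R1<->R2 -> R1=(0,5,4) R2=(0,5,4)
Op 7: merge R1<->R0 -> R1=(0,5,4) R0=(0,5,4)
Op 8: merge R2<->R0 -> R2=(0,5,4) R0=(0,5,4)
Op 9: merge R0<->R2 -> R0=(0,5,4) R2=(0,5,4)

Answer: 0 5 4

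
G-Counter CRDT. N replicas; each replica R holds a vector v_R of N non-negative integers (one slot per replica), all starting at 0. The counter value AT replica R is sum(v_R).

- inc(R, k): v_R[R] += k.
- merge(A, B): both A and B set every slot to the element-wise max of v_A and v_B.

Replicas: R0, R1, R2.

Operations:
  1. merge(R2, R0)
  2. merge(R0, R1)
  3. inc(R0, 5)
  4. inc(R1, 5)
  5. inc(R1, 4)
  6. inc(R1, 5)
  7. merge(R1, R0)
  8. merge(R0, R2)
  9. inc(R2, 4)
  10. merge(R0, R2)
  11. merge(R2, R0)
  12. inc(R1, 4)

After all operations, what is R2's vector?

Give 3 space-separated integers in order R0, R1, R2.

Op 1: merge R2<->R0 -> R2=(0,0,0) R0=(0,0,0)
Op 2: merge R0<->R1 -> R0=(0,0,0) R1=(0,0,0)
Op 3: inc R0 by 5 -> R0=(5,0,0) value=5
Op 4: inc R1 by 5 -> R1=(0,5,0) value=5
Op 5: inc R1 by 4 -> R1=(0,9,0) value=9
Op 6: inc R1 by 5 -> R1=(0,14,0) value=14
Op 7: merge R1<->R0 -> R1=(5,14,0) R0=(5,14,0)
Op 8: merge R0<->R2 -> R0=(5,14,0) R2=(5,14,0)
Op 9: inc R2 by 4 -> R2=(5,14,4) value=23
Op 10: merge R0<->R2 -> R0=(5,14,4) R2=(5,14,4)
Op 11: merge R2<->R0 -> R2=(5,14,4) R0=(5,14,4)
Op 12: inc R1 by 4 -> R1=(5,18,0) value=23

Answer: 5 14 4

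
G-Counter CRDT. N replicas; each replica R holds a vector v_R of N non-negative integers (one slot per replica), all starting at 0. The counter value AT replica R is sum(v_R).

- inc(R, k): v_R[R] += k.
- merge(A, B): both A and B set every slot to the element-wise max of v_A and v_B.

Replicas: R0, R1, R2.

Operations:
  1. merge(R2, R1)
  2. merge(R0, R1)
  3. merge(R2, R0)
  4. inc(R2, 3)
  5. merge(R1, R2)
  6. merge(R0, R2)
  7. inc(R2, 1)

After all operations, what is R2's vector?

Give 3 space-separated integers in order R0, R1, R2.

Op 1: merge R2<->R1 -> R2=(0,0,0) R1=(0,0,0)
Op 2: merge R0<->R1 -> R0=(0,0,0) R1=(0,0,0)
Op 3: merge R2<->R0 -> R2=(0,0,0) R0=(0,0,0)
Op 4: inc R2 by 3 -> R2=(0,0,3) value=3
Op 5: merge R1<->R2 -> R1=(0,0,3) R2=(0,0,3)
Op 6: merge R0<->R2 -> R0=(0,0,3) R2=(0,0,3)
Op 7: inc R2 by 1 -> R2=(0,0,4) value=4

Answer: 0 0 4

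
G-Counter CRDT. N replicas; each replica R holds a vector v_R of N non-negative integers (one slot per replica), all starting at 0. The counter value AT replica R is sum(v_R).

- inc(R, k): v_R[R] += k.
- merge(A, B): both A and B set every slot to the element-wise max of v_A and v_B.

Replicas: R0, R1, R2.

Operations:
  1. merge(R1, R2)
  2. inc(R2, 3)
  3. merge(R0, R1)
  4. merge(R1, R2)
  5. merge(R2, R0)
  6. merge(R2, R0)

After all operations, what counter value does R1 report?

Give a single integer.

Op 1: merge R1<->R2 -> R1=(0,0,0) R2=(0,0,0)
Op 2: inc R2 by 3 -> R2=(0,0,3) value=3
Op 3: merge R0<->R1 -> R0=(0,0,0) R1=(0,0,0)
Op 4: merge R1<->R2 -> R1=(0,0,3) R2=(0,0,3)
Op 5: merge R2<->R0 -> R2=(0,0,3) R0=(0,0,3)
Op 6: merge R2<->R0 -> R2=(0,0,3) R0=(0,0,3)

Answer: 3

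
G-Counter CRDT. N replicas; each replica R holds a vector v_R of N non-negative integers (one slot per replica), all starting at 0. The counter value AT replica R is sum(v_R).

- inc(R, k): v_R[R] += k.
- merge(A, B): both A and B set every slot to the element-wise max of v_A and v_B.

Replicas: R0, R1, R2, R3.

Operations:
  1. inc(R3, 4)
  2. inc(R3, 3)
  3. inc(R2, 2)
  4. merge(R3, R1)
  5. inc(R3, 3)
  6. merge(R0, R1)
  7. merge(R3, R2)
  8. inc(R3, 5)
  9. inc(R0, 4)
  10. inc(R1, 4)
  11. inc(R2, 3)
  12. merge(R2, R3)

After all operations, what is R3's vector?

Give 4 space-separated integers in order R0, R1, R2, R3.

Op 1: inc R3 by 4 -> R3=(0,0,0,4) value=4
Op 2: inc R3 by 3 -> R3=(0,0,0,7) value=7
Op 3: inc R2 by 2 -> R2=(0,0,2,0) value=2
Op 4: merge R3<->R1 -> R3=(0,0,0,7) R1=(0,0,0,7)
Op 5: inc R3 by 3 -> R3=(0,0,0,10) value=10
Op 6: merge R0<->R1 -> R0=(0,0,0,7) R1=(0,0,0,7)
Op 7: merge R3<->R2 -> R3=(0,0,2,10) R2=(0,0,2,10)
Op 8: inc R3 by 5 -> R3=(0,0,2,15) value=17
Op 9: inc R0 by 4 -> R0=(4,0,0,7) value=11
Op 10: inc R1 by 4 -> R1=(0,4,0,7) value=11
Op 11: inc R2 by 3 -> R2=(0,0,5,10) value=15
Op 12: merge R2<->R3 -> R2=(0,0,5,15) R3=(0,0,5,15)

Answer: 0 0 5 15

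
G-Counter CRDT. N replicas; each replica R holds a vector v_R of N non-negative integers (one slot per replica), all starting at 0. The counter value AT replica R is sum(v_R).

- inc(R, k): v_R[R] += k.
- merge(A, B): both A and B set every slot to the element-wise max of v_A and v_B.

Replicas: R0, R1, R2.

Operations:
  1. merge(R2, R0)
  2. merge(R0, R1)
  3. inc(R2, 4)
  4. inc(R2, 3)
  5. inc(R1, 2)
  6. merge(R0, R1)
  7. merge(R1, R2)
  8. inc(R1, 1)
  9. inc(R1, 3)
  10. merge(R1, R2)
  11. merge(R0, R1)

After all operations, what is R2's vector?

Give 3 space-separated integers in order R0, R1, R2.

Answer: 0 6 7

Derivation:
Op 1: merge R2<->R0 -> R2=(0,0,0) R0=(0,0,0)
Op 2: merge R0<->R1 -> R0=(0,0,0) R1=(0,0,0)
Op 3: inc R2 by 4 -> R2=(0,0,4) value=4
Op 4: inc R2 by 3 -> R2=(0,0,7) value=7
Op 5: inc R1 by 2 -> R1=(0,2,0) value=2
Op 6: merge R0<->R1 -> R0=(0,2,0) R1=(0,2,0)
Op 7: merge R1<->R2 -> R1=(0,2,7) R2=(0,2,7)
Op 8: inc R1 by 1 -> R1=(0,3,7) value=10
Op 9: inc R1 by 3 -> R1=(0,6,7) value=13
Op 10: merge R1<->R2 -> R1=(0,6,7) R2=(0,6,7)
Op 11: merge R0<->R1 -> R0=(0,6,7) R1=(0,6,7)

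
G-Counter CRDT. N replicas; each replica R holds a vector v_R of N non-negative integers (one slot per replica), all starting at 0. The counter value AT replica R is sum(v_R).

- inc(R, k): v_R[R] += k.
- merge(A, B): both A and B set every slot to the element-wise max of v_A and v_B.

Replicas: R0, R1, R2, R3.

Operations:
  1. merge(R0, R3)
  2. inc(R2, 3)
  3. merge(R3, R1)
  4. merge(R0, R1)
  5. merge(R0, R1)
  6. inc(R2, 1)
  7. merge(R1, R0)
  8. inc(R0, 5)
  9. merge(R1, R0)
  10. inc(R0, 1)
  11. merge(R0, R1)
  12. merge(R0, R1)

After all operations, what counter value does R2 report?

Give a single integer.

Answer: 4

Derivation:
Op 1: merge R0<->R3 -> R0=(0,0,0,0) R3=(0,0,0,0)
Op 2: inc R2 by 3 -> R2=(0,0,3,0) value=3
Op 3: merge R3<->R1 -> R3=(0,0,0,0) R1=(0,0,0,0)
Op 4: merge R0<->R1 -> R0=(0,0,0,0) R1=(0,0,0,0)
Op 5: merge R0<->R1 -> R0=(0,0,0,0) R1=(0,0,0,0)
Op 6: inc R2 by 1 -> R2=(0,0,4,0) value=4
Op 7: merge R1<->R0 -> R1=(0,0,0,0) R0=(0,0,0,0)
Op 8: inc R0 by 5 -> R0=(5,0,0,0) value=5
Op 9: merge R1<->R0 -> R1=(5,0,0,0) R0=(5,0,0,0)
Op 10: inc R0 by 1 -> R0=(6,0,0,0) value=6
Op 11: merge R0<->R1 -> R0=(6,0,0,0) R1=(6,0,0,0)
Op 12: merge R0<->R1 -> R0=(6,0,0,0) R1=(6,0,0,0)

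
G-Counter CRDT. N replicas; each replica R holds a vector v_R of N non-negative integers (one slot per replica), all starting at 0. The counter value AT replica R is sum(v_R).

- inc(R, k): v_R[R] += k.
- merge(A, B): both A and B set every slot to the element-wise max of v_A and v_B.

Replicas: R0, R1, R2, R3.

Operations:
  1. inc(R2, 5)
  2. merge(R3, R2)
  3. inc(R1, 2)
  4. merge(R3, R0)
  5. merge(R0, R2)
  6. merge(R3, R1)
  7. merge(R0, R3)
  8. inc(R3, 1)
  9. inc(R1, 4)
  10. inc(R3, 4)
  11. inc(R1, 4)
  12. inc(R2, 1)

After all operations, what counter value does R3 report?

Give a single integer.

Answer: 12

Derivation:
Op 1: inc R2 by 5 -> R2=(0,0,5,0) value=5
Op 2: merge R3<->R2 -> R3=(0,0,5,0) R2=(0,0,5,0)
Op 3: inc R1 by 2 -> R1=(0,2,0,0) value=2
Op 4: merge R3<->R0 -> R3=(0,0,5,0) R0=(0,0,5,0)
Op 5: merge R0<->R2 -> R0=(0,0,5,0) R2=(0,0,5,0)
Op 6: merge R3<->R1 -> R3=(0,2,5,0) R1=(0,2,5,0)
Op 7: merge R0<->R3 -> R0=(0,2,5,0) R3=(0,2,5,0)
Op 8: inc R3 by 1 -> R3=(0,2,5,1) value=8
Op 9: inc R1 by 4 -> R1=(0,6,5,0) value=11
Op 10: inc R3 by 4 -> R3=(0,2,5,5) value=12
Op 11: inc R1 by 4 -> R1=(0,10,5,0) value=15
Op 12: inc R2 by 1 -> R2=(0,0,6,0) value=6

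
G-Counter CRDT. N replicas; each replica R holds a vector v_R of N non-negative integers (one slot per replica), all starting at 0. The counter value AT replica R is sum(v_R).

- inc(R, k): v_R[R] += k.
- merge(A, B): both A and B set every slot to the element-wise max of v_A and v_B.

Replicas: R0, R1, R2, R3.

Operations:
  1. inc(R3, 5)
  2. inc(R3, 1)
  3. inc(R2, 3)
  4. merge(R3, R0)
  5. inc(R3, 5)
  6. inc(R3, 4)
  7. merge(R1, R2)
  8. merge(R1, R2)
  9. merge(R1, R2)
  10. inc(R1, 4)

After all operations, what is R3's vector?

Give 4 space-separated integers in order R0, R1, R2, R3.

Op 1: inc R3 by 5 -> R3=(0,0,0,5) value=5
Op 2: inc R3 by 1 -> R3=(0,0,0,6) value=6
Op 3: inc R2 by 3 -> R2=(0,0,3,0) value=3
Op 4: merge R3<->R0 -> R3=(0,0,0,6) R0=(0,0,0,6)
Op 5: inc R3 by 5 -> R3=(0,0,0,11) value=11
Op 6: inc R3 by 4 -> R3=(0,0,0,15) value=15
Op 7: merge R1<->R2 -> R1=(0,0,3,0) R2=(0,0,3,0)
Op 8: merge R1<->R2 -> R1=(0,0,3,0) R2=(0,0,3,0)
Op 9: merge R1<->R2 -> R1=(0,0,3,0) R2=(0,0,3,0)
Op 10: inc R1 by 4 -> R1=(0,4,3,0) value=7

Answer: 0 0 0 15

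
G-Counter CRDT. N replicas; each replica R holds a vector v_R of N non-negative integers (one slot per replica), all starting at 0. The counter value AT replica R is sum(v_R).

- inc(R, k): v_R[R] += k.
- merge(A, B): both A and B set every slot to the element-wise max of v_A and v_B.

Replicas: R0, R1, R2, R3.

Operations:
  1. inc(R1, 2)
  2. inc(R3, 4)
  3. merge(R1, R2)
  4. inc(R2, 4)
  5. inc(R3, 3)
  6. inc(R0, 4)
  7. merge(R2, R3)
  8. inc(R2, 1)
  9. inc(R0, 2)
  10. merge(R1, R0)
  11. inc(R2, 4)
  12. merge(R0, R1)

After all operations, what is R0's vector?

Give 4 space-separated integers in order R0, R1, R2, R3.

Answer: 6 2 0 0

Derivation:
Op 1: inc R1 by 2 -> R1=(0,2,0,0) value=2
Op 2: inc R3 by 4 -> R3=(0,0,0,4) value=4
Op 3: merge R1<->R2 -> R1=(0,2,0,0) R2=(0,2,0,0)
Op 4: inc R2 by 4 -> R2=(0,2,4,0) value=6
Op 5: inc R3 by 3 -> R3=(0,0,0,7) value=7
Op 6: inc R0 by 4 -> R0=(4,0,0,0) value=4
Op 7: merge R2<->R3 -> R2=(0,2,4,7) R3=(0,2,4,7)
Op 8: inc R2 by 1 -> R2=(0,2,5,7) value=14
Op 9: inc R0 by 2 -> R0=(6,0,0,0) value=6
Op 10: merge R1<->R0 -> R1=(6,2,0,0) R0=(6,2,0,0)
Op 11: inc R2 by 4 -> R2=(0,2,9,7) value=18
Op 12: merge R0<->R1 -> R0=(6,2,0,0) R1=(6,2,0,0)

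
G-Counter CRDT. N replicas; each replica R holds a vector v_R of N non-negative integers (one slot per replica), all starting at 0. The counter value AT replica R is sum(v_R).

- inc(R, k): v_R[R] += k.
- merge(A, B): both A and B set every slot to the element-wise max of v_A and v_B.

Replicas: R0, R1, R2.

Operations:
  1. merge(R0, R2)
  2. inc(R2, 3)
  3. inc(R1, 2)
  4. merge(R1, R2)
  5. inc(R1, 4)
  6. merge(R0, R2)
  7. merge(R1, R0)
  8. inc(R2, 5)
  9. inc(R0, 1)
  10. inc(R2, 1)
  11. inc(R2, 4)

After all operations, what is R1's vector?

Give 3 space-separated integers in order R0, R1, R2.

Op 1: merge R0<->R2 -> R0=(0,0,0) R2=(0,0,0)
Op 2: inc R2 by 3 -> R2=(0,0,3) value=3
Op 3: inc R1 by 2 -> R1=(0,2,0) value=2
Op 4: merge R1<->R2 -> R1=(0,2,3) R2=(0,2,3)
Op 5: inc R1 by 4 -> R1=(0,6,3) value=9
Op 6: merge R0<->R2 -> R0=(0,2,3) R2=(0,2,3)
Op 7: merge R1<->R0 -> R1=(0,6,3) R0=(0,6,3)
Op 8: inc R2 by 5 -> R2=(0,2,8) value=10
Op 9: inc R0 by 1 -> R0=(1,6,3) value=10
Op 10: inc R2 by 1 -> R2=(0,2,9) value=11
Op 11: inc R2 by 4 -> R2=(0,2,13) value=15

Answer: 0 6 3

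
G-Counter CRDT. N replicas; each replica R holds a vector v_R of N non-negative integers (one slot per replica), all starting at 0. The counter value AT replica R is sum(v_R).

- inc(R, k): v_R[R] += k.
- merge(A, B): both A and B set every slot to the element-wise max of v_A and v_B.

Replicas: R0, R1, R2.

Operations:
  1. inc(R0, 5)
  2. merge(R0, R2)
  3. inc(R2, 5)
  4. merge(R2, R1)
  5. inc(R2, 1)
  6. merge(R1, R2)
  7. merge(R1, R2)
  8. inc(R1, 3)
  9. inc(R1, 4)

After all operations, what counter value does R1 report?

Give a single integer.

Answer: 18

Derivation:
Op 1: inc R0 by 5 -> R0=(5,0,0) value=5
Op 2: merge R0<->R2 -> R0=(5,0,0) R2=(5,0,0)
Op 3: inc R2 by 5 -> R2=(5,0,5) value=10
Op 4: merge R2<->R1 -> R2=(5,0,5) R1=(5,0,5)
Op 5: inc R2 by 1 -> R2=(5,0,6) value=11
Op 6: merge R1<->R2 -> R1=(5,0,6) R2=(5,0,6)
Op 7: merge R1<->R2 -> R1=(5,0,6) R2=(5,0,6)
Op 8: inc R1 by 3 -> R1=(5,3,6) value=14
Op 9: inc R1 by 4 -> R1=(5,7,6) value=18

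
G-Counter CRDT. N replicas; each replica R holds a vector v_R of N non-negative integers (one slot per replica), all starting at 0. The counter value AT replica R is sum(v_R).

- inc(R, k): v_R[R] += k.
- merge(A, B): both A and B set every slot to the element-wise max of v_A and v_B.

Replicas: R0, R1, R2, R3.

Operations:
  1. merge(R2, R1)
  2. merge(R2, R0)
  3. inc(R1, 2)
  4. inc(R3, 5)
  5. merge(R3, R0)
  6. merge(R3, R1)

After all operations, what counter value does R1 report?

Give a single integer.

Op 1: merge R2<->R1 -> R2=(0,0,0,0) R1=(0,0,0,0)
Op 2: merge R2<->R0 -> R2=(0,0,0,0) R0=(0,0,0,0)
Op 3: inc R1 by 2 -> R1=(0,2,0,0) value=2
Op 4: inc R3 by 5 -> R3=(0,0,0,5) value=5
Op 5: merge R3<->R0 -> R3=(0,0,0,5) R0=(0,0,0,5)
Op 6: merge R3<->R1 -> R3=(0,2,0,5) R1=(0,2,0,5)

Answer: 7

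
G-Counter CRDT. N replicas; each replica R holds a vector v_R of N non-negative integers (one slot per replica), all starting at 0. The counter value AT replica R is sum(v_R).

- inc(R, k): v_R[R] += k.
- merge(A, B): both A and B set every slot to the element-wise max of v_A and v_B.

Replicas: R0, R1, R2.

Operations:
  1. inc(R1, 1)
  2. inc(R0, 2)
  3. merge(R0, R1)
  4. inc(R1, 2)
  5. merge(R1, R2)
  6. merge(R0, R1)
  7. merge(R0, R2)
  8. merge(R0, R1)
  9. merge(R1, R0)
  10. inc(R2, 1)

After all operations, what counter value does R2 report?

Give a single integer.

Answer: 6

Derivation:
Op 1: inc R1 by 1 -> R1=(0,1,0) value=1
Op 2: inc R0 by 2 -> R0=(2,0,0) value=2
Op 3: merge R0<->R1 -> R0=(2,1,0) R1=(2,1,0)
Op 4: inc R1 by 2 -> R1=(2,3,0) value=5
Op 5: merge R1<->R2 -> R1=(2,3,0) R2=(2,3,0)
Op 6: merge R0<->R1 -> R0=(2,3,0) R1=(2,3,0)
Op 7: merge R0<->R2 -> R0=(2,3,0) R2=(2,3,0)
Op 8: merge R0<->R1 -> R0=(2,3,0) R1=(2,3,0)
Op 9: merge R1<->R0 -> R1=(2,3,0) R0=(2,3,0)
Op 10: inc R2 by 1 -> R2=(2,3,1) value=6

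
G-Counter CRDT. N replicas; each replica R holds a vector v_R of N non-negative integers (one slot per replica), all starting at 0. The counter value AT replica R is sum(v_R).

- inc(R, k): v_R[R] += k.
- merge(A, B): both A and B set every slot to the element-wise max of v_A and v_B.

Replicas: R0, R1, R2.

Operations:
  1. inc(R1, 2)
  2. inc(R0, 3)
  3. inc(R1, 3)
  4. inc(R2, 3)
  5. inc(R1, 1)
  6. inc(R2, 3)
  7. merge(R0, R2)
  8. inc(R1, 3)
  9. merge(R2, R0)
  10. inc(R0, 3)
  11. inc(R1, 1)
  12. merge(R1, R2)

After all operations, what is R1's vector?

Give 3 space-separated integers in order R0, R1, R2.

Op 1: inc R1 by 2 -> R1=(0,2,0) value=2
Op 2: inc R0 by 3 -> R0=(3,0,0) value=3
Op 3: inc R1 by 3 -> R1=(0,5,0) value=5
Op 4: inc R2 by 3 -> R2=(0,0,3) value=3
Op 5: inc R1 by 1 -> R1=(0,6,0) value=6
Op 6: inc R2 by 3 -> R2=(0,0,6) value=6
Op 7: merge R0<->R2 -> R0=(3,0,6) R2=(3,0,6)
Op 8: inc R1 by 3 -> R1=(0,9,0) value=9
Op 9: merge R2<->R0 -> R2=(3,0,6) R0=(3,0,6)
Op 10: inc R0 by 3 -> R0=(6,0,6) value=12
Op 11: inc R1 by 1 -> R1=(0,10,0) value=10
Op 12: merge R1<->R2 -> R1=(3,10,6) R2=(3,10,6)

Answer: 3 10 6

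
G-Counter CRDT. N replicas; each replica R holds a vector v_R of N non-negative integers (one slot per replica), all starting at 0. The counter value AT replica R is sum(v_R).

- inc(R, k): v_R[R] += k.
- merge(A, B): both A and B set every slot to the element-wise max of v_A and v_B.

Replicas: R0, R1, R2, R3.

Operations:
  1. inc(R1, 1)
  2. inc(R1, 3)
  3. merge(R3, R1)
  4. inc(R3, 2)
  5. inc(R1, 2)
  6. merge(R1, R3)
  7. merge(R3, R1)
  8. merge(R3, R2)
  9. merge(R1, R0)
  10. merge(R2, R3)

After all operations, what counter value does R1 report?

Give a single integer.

Op 1: inc R1 by 1 -> R1=(0,1,0,0) value=1
Op 2: inc R1 by 3 -> R1=(0,4,0,0) value=4
Op 3: merge R3<->R1 -> R3=(0,4,0,0) R1=(0,4,0,0)
Op 4: inc R3 by 2 -> R3=(0,4,0,2) value=6
Op 5: inc R1 by 2 -> R1=(0,6,0,0) value=6
Op 6: merge R1<->R3 -> R1=(0,6,0,2) R3=(0,6,0,2)
Op 7: merge R3<->R1 -> R3=(0,6,0,2) R1=(0,6,0,2)
Op 8: merge R3<->R2 -> R3=(0,6,0,2) R2=(0,6,0,2)
Op 9: merge R1<->R0 -> R1=(0,6,0,2) R0=(0,6,0,2)
Op 10: merge R2<->R3 -> R2=(0,6,0,2) R3=(0,6,0,2)

Answer: 8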